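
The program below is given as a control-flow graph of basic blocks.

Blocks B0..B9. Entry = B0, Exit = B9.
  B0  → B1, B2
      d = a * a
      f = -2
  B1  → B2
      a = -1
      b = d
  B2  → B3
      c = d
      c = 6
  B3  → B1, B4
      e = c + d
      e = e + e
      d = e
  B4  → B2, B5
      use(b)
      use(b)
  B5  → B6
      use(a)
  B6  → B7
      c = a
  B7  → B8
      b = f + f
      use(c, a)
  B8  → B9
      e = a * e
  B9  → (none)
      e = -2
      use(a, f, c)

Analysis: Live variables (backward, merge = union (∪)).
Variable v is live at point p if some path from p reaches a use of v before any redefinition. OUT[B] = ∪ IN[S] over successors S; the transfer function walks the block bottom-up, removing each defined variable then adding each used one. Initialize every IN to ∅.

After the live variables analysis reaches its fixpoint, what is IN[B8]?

Answer: {a, c, e, f}

Derivation:
Per-block solution:
  B0:  IN={a, b}  OUT={a, b, d, f}
  B1:  IN={d, f}  OUT={a, b, d, f}
  B2:  IN={a, b, d, f}  OUT={a, b, c, d, f}
  B3:  IN={a, b, c, d, f}  OUT={a, b, d, e, f}
  B4:  IN={a, b, d, e, f}  OUT={a, b, d, e, f}
  B5:  IN={a, e, f}  OUT={a, e, f}
  B6:  IN={a, e, f}  OUT={a, c, e, f}
  B7:  IN={a, c, e, f}  OUT={a, c, e, f}
  B8:  IN={a, c, e, f}  OUT={a, c, f}
  B9:  IN={a, c, f}  OUT={}

Merge at B8: OUT[B8] = IN[B9] = {a, c, f}
Applying B8's transfer function to that OUT value gives IN[B8] (row B8 above).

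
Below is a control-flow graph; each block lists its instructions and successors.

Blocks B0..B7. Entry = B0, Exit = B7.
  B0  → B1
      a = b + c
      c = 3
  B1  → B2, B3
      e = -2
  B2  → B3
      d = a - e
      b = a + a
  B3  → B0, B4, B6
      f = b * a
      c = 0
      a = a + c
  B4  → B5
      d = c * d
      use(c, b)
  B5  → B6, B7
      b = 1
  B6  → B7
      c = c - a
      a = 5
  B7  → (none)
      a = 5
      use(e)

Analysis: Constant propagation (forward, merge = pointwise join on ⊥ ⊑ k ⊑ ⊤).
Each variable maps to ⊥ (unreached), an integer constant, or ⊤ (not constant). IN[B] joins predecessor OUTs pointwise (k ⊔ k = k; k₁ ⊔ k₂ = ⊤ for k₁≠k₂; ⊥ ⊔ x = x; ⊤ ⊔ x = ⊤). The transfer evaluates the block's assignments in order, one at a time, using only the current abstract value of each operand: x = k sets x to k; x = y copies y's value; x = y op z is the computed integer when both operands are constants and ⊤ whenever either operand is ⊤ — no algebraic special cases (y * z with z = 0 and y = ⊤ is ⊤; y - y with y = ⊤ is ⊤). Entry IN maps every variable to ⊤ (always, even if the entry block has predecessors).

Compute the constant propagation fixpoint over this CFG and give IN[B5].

Answer: {a: ⊤, b: ⊤, c: 0, d: ⊤, e: -2, f: ⊤}

Trace:
Converged values:
  B0: | IN=(all ⊤) | OUT={c:3; rest ⊤}
  B1: | IN={c:3; rest ⊤} | OUT={c:3, e:-2; rest ⊤}
  B2: | IN={c:3, e:-2; rest ⊤} | OUT={c:3, e:-2; rest ⊤}
  B3: | IN={c:3, e:-2; rest ⊤} | OUT={c:0, e:-2; rest ⊤}
  B4: | IN={c:0, e:-2; rest ⊤} | OUT={c:0, e:-2; rest ⊤}
  B5: | IN={c:0, e:-2; rest ⊤} | OUT={b:1, c:0, e:-2; rest ⊤}
  B6: | IN={c:0, e:-2; rest ⊤} | OUT={a:5, e:-2; rest ⊤}
  B7: | IN={e:-2; rest ⊤} | OUT={a:5, e:-2; rest ⊤}

Merge at B5: IN[B5] = OUT[B4] = {a: ⊤, b: ⊤, c: 0, d: ⊤, e: -2, f: ⊤}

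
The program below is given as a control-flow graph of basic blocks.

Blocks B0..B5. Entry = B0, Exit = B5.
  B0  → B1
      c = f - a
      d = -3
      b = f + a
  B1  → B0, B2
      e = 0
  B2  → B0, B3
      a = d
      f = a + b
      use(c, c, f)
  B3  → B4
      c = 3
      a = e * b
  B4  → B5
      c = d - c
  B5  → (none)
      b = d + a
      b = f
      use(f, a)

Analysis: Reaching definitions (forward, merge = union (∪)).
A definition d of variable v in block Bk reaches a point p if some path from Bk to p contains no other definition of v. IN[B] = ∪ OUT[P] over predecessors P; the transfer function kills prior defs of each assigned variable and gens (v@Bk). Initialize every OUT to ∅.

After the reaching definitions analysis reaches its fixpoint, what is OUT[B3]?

Answer: {a@B3, b@B0, c@B3, d@B0, e@B1, f@B2}

Trace:
Converged values:
  B0:   IN={a@B2, b@B0, c@B0, d@B0, e@B1, f@B2}   OUT={a@B2, b@B0, c@B0, d@B0, e@B1, f@B2}
  B1:   IN={a@B2, b@B0, c@B0, d@B0, e@B1, f@B2}   OUT={a@B2, b@B0, c@B0, d@B0, e@B1, f@B2}
  B2:   IN={a@B2, b@B0, c@B0, d@B0, e@B1, f@B2}   OUT={a@B2, b@B0, c@B0, d@B0, e@B1, f@B2}
  B3:   IN={a@B2, b@B0, c@B0, d@B0, e@B1, f@B2}   OUT={a@B3, b@B0, c@B3, d@B0, e@B1, f@B2}
  B4:   IN={a@B3, b@B0, c@B3, d@B0, e@B1, f@B2}   OUT={a@B3, b@B0, c@B4, d@B0, e@B1, f@B2}
  B5:   IN={a@B3, b@B0, c@B4, d@B0, e@B1, f@B2}   OUT={a@B3, b@B5, c@B4, d@B0, e@B1, f@B2}

Merge at B3: IN[B3] = OUT[B2] = {a@B2, b@B0, c@B0, d@B0, e@B1, f@B2}
Applying B3's transfer function to that IN value gives OUT[B3] (row B3 above).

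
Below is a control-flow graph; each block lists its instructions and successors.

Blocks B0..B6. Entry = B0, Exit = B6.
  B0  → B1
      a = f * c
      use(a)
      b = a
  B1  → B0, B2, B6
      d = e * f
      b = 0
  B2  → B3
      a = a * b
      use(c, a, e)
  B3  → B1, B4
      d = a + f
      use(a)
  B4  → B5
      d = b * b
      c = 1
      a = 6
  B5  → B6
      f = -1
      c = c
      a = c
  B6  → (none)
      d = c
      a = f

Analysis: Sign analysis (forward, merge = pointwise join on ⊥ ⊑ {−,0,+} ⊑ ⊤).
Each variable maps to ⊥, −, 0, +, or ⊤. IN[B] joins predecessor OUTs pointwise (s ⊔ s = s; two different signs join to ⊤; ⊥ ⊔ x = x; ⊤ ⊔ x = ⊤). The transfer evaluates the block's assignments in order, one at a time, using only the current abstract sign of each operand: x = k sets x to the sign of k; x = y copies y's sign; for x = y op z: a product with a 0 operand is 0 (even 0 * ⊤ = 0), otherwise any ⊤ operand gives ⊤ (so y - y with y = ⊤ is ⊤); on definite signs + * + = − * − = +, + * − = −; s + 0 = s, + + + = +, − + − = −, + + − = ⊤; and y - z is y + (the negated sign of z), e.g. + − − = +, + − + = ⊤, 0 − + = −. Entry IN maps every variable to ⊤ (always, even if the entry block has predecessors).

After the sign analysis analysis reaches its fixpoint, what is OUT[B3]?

Answer: {a: 0, b: 0, c: ⊤, d: ⊤, e: ⊤, f: ⊤}

Trace:
Converged values:
  B0:  IN=(all ⊤)  OUT=(all ⊤)
  B1:  IN=(all ⊤)  OUT={b:0; rest ⊤}
  B2:  IN={b:0; rest ⊤}  OUT={a:0, b:0; rest ⊤}
  B3:  IN={a:0, b:0; rest ⊤}  OUT={a:0, b:0; rest ⊤}
  B4:  IN={a:0, b:0; rest ⊤}  OUT={a:+, b:0, c:+, d:0; rest ⊤}
  B5:  IN={a:+, b:0, c:+, d:0; rest ⊤}  OUT={a:+, b:0, c:+, d:0, f:-; rest ⊤}
  B6:  IN={b:0; rest ⊤}  OUT={b:0; rest ⊤}

Merge at B3: IN[B3] = OUT[B2] = {a: 0, b: 0, c: ⊤, d: ⊤, e: ⊤, f: ⊤}
Applying B3's transfer function to that IN value gives OUT[B3] (row B3 above).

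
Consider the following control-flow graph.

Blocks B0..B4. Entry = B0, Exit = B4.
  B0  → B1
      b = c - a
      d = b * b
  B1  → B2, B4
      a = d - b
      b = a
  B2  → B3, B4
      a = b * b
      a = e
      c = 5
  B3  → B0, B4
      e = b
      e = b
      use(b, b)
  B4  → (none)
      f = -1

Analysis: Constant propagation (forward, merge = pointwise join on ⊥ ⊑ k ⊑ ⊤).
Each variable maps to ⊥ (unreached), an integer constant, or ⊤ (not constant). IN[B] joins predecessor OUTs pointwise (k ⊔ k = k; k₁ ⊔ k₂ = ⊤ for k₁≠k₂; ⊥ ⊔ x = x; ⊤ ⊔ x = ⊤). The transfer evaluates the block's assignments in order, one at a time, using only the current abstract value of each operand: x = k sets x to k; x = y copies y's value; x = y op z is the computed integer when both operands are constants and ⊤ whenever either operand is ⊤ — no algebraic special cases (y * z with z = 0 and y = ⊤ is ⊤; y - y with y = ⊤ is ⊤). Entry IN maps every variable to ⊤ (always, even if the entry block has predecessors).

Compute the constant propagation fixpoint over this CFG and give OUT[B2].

Answer: {a: ⊤, b: ⊤, c: 5, d: ⊤, e: ⊤, f: ⊤}

Derivation:
Converged values:
  B0: | IN=(all ⊤) | OUT=(all ⊤)
  B1: | IN=(all ⊤) | OUT=(all ⊤)
  B2: | IN=(all ⊤) | OUT={c:5; rest ⊤}
  B3: | IN={c:5; rest ⊤} | OUT={c:5; rest ⊤}
  B4: | IN=(all ⊤) | OUT={f:-1; rest ⊤}

Merge at B2: IN[B2] = OUT[B1] = {a: ⊤, b: ⊤, c: ⊤, d: ⊤, e: ⊤, f: ⊤}
Applying B2's transfer function to that IN value gives OUT[B2] (row B2 above).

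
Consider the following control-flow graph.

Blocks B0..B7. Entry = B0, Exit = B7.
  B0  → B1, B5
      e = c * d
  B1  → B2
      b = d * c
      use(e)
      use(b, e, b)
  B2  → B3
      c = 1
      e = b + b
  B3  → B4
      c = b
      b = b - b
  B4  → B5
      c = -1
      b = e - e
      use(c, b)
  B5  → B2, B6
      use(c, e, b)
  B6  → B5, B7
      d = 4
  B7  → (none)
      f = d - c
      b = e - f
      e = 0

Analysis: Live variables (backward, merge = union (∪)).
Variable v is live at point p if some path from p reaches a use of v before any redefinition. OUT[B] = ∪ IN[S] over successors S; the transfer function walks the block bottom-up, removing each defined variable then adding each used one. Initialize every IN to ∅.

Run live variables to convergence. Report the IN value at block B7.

Answer: {c, d, e}

Working:
Per-block solution:
  B0: | IN={b, c, d} | OUT={b, c, d, e}
  B1: | IN={c, d, e} | OUT={b}
  B2: | IN={b} | OUT={b, e}
  B3: | IN={b, e} | OUT={e}
  B4: | IN={e} | OUT={b, c, e}
  B5: | IN={b, c, e} | OUT={b, c, e}
  B6: | IN={b, c, e} | OUT={b, c, d, e}
  B7: | IN={c, d, e} | OUT={}

B7 is the boundary node: OUT[B7] = {}
Applying B7's transfer function to that OUT value gives IN[B7] (row B7 above).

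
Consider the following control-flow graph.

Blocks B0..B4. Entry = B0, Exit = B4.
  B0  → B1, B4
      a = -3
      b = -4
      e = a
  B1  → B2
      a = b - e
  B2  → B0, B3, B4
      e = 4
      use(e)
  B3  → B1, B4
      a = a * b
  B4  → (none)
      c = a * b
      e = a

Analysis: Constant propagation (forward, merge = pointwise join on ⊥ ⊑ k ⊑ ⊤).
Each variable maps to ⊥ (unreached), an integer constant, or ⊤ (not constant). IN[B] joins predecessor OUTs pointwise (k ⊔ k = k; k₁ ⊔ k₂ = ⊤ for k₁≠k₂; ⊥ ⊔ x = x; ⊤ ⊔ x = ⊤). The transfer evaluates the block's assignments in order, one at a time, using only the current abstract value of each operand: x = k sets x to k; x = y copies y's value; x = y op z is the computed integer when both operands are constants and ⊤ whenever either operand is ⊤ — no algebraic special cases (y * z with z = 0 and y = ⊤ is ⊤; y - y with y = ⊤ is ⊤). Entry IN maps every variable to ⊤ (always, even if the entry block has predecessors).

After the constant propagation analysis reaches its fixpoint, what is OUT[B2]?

Converged values:
  B0:  IN=(all ⊤)  OUT={a:-3, b:-4, e:-3; rest ⊤}
  B1:  IN={b:-4; rest ⊤}  OUT={b:-4; rest ⊤}
  B2:  IN={b:-4; rest ⊤}  OUT={b:-4, e:4; rest ⊤}
  B3:  IN={b:-4, e:4; rest ⊤}  OUT={b:-4, e:4; rest ⊤}
  B4:  IN={b:-4; rest ⊤}  OUT={b:-4; rest ⊤}

Merge at B2: IN[B2] = OUT[B1] = {a: ⊤, b: -4, c: ⊤, d: ⊤, e: ⊤, f: ⊤}
Applying B2's transfer function to that IN value gives OUT[B2] (row B2 above).

Answer: {a: ⊤, b: -4, c: ⊤, d: ⊤, e: 4, f: ⊤}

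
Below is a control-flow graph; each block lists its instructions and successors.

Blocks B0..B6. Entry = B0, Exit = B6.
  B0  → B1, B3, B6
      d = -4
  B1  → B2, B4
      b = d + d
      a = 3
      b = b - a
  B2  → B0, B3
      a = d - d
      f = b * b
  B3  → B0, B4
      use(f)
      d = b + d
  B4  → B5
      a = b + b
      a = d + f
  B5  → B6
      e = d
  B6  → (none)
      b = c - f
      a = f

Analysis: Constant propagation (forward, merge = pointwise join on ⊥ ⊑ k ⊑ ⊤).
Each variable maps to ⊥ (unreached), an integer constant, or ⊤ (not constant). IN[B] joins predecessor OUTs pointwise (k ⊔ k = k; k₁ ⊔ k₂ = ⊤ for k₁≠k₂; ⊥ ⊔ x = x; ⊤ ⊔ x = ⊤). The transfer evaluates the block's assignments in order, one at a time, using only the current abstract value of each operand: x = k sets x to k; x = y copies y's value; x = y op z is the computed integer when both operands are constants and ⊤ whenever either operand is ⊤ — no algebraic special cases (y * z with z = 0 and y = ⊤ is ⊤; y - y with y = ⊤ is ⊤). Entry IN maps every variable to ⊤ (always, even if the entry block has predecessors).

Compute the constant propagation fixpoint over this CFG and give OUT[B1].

Answer: {a: 3, b: -11, c: ⊤, d: -4, e: ⊤, f: ⊤}

Trace:
Fixpoint table:
  B0:  IN=(all ⊤)  OUT={d:-4; rest ⊤}
  B1:  IN={d:-4; rest ⊤}  OUT={a:3, b:-11, d:-4; rest ⊤}
  B2:  IN={a:3, b:-11, d:-4; rest ⊤}  OUT={a:0, b:-11, d:-4, f:121; rest ⊤}
  B3:  IN={d:-4; rest ⊤}  OUT=(all ⊤)
  B4:  IN=(all ⊤)  OUT=(all ⊤)
  B5:  IN=(all ⊤)  OUT=(all ⊤)
  B6:  IN=(all ⊤)  OUT=(all ⊤)

Merge at B1: IN[B1] = OUT[B0] = {a: ⊤, b: ⊤, c: ⊤, d: -4, e: ⊤, f: ⊤}
Applying B1's transfer function to that IN value gives OUT[B1] (row B1 above).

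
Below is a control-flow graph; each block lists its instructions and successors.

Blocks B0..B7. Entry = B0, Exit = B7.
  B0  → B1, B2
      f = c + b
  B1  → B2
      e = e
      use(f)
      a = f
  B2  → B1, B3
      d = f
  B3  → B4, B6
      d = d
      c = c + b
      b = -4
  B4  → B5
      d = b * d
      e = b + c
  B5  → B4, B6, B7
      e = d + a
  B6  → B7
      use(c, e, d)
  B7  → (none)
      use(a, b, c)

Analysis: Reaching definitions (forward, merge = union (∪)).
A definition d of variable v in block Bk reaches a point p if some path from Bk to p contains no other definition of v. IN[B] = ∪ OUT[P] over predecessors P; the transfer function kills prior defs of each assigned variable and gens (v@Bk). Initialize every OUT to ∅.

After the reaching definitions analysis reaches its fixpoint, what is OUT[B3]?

Answer: {a@B1, b@B3, c@B3, d@B3, e@B1, f@B0}

Trace:
Per-block solution:
  B0: | IN={} | OUT={f@B0}
  B1: | IN={a@B1, d@B2, e@B1, f@B0} | OUT={a@B1, d@B2, e@B1, f@B0}
  B2: | IN={a@B1, d@B2, e@B1, f@B0} | OUT={a@B1, d@B2, e@B1, f@B0}
  B3: | IN={a@B1, d@B2, e@B1, f@B0} | OUT={a@B1, b@B3, c@B3, d@B3, e@B1, f@B0}
  B4: | IN={a@B1, b@B3, c@B3, d@B3, d@B4, e@B1, e@B5, f@B0} | OUT={a@B1, b@B3, c@B3, d@B4, e@B4, f@B0}
  B5: | IN={a@B1, b@B3, c@B3, d@B4, e@B4, f@B0} | OUT={a@B1, b@B3, c@B3, d@B4, e@B5, f@B0}
  B6: | IN={a@B1, b@B3, c@B3, d@B3, d@B4, e@B1, e@B5, f@B0} | OUT={a@B1, b@B3, c@B3, d@B3, d@B4, e@B1, e@B5, f@B0}
  B7: | IN={a@B1, b@B3, c@B3, d@B3, d@B4, e@B1, e@B5, f@B0} | OUT={a@B1, b@B3, c@B3, d@B3, d@B4, e@B1, e@B5, f@B0}

Merge at B3: IN[B3] = OUT[B2] = {a@B1, d@B2, e@B1, f@B0}
Applying B3's transfer function to that IN value gives OUT[B3] (row B3 above).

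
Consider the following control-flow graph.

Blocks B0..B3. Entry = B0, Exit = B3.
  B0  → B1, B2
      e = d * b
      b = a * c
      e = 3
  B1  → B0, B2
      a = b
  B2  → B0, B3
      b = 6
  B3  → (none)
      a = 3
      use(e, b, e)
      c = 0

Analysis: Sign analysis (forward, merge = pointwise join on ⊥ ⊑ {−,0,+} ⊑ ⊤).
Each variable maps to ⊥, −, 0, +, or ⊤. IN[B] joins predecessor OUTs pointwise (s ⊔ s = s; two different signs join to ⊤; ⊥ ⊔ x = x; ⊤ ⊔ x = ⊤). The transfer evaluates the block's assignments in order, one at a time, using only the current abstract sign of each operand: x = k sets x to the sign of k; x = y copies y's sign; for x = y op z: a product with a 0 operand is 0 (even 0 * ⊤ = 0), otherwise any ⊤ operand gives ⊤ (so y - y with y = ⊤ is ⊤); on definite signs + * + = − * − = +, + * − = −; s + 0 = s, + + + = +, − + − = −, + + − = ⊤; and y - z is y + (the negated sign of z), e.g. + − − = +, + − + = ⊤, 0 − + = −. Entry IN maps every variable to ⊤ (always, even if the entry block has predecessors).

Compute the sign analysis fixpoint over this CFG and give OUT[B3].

Converged values:
  B0:  IN=(all ⊤)  OUT={e:+; rest ⊤}
  B1:  IN={e:+; rest ⊤}  OUT={e:+; rest ⊤}
  B2:  IN={e:+; rest ⊤}  OUT={b:+, e:+; rest ⊤}
  B3:  IN={b:+, e:+; rest ⊤}  OUT={a:+, b:+, c:0, e:+; rest ⊤}

Merge at B3: IN[B3] = OUT[B2] = {a: ⊤, b: +, c: ⊤, d: ⊤, e: +, f: ⊤}
Applying B3's transfer function to that IN value gives OUT[B3] (row B3 above).

Answer: {a: +, b: +, c: 0, d: ⊤, e: +, f: ⊤}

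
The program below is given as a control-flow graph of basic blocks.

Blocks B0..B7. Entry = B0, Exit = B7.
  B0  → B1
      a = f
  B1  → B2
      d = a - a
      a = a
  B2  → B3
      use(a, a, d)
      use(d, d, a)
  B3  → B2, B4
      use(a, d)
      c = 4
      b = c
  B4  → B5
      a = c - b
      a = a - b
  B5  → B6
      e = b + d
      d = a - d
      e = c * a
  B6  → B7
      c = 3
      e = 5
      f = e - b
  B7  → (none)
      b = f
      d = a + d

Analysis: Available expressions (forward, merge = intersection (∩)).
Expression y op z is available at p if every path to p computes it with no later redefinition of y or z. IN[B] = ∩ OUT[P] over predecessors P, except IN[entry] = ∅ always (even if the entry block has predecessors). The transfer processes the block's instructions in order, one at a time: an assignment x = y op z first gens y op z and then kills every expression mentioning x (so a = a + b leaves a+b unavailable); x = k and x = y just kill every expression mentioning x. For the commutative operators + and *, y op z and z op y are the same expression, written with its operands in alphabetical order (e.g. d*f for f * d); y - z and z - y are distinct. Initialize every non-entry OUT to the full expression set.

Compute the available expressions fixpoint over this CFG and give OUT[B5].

Converged values:
  B0: | IN={} | OUT={}
  B1: | IN={} | OUT={}
  B2: | IN={} | OUT={}
  B3: | IN={} | OUT={}
  B4: | IN={} | OUT={c-b}
  B5: | IN={c-b} | OUT={a*c, c-b}
  B6: | IN={a*c, c-b} | OUT={e-b}
  B7: | IN={e-b} | OUT={}

Merge at B5: IN[B5] = OUT[B4] = {c-b}
Applying B5's transfer function to that IN value gives OUT[B5] (row B5 above).

Answer: {a*c, c-b}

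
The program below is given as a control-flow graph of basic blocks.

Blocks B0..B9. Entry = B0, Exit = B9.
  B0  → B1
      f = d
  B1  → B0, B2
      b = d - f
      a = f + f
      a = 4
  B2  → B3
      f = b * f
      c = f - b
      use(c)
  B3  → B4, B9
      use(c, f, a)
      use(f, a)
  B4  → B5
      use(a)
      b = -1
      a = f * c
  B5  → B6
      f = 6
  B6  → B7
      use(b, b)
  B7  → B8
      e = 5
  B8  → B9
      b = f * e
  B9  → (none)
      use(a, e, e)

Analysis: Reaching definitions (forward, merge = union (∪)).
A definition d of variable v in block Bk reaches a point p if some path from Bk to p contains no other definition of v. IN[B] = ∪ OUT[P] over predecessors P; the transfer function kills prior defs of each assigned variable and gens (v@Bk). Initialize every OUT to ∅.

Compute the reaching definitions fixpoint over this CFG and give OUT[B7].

Answer: {a@B4, b@B4, c@B2, e@B7, f@B5}

Trace:
Per-block solution:
  B0:   IN={a@B1, b@B1, f@B0}   OUT={a@B1, b@B1, f@B0}
  B1:   IN={a@B1, b@B1, f@B0}   OUT={a@B1, b@B1, f@B0}
  B2:   IN={a@B1, b@B1, f@B0}   OUT={a@B1, b@B1, c@B2, f@B2}
  B3:   IN={a@B1, b@B1, c@B2, f@B2}   OUT={a@B1, b@B1, c@B2, f@B2}
  B4:   IN={a@B1, b@B1, c@B2, f@B2}   OUT={a@B4, b@B4, c@B2, f@B2}
  B5:   IN={a@B4, b@B4, c@B2, f@B2}   OUT={a@B4, b@B4, c@B2, f@B5}
  B6:   IN={a@B4, b@B4, c@B2, f@B5}   OUT={a@B4, b@B4, c@B2, f@B5}
  B7:   IN={a@B4, b@B4, c@B2, f@B5}   OUT={a@B4, b@B4, c@B2, e@B7, f@B5}
  B8:   IN={a@B4, b@B4, c@B2, e@B7, f@B5}   OUT={a@B4, b@B8, c@B2, e@B7, f@B5}
  B9:   IN={a@B1, a@B4, b@B1, b@B8, c@B2, e@B7, f@B2, f@B5}   OUT={a@B1, a@B4, b@B1, b@B8, c@B2, e@B7, f@B2, f@B5}

Merge at B7: IN[B7] = OUT[B6] = {a@B4, b@B4, c@B2, f@B5}
Applying B7's transfer function to that IN value gives OUT[B7] (row B7 above).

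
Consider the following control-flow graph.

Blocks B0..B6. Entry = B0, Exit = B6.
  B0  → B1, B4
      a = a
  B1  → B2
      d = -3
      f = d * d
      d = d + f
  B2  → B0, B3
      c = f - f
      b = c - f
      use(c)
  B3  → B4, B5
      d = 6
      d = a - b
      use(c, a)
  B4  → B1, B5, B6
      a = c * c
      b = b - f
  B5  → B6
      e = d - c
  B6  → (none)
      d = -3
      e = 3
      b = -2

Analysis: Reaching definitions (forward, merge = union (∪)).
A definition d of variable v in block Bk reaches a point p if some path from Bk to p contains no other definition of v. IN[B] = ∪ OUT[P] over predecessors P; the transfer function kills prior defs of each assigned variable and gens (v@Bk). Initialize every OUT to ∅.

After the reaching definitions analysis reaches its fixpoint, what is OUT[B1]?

Converged values:
  B0:   IN={a@B0, a@B4, b@B2, c@B2, d@B1, f@B1}   OUT={a@B0, b@B2, c@B2, d@B1, f@B1}
  B1:   IN={a@B0, a@B4, b@B2, b@B4, c@B2, d@B1, d@B3, f@B1}   OUT={a@B0, a@B4, b@B2, b@B4, c@B2, d@B1, f@B1}
  B2:   IN={a@B0, a@B4, b@B2, b@B4, c@B2, d@B1, f@B1}   OUT={a@B0, a@B4, b@B2, c@B2, d@B1, f@B1}
  B3:   IN={a@B0, a@B4, b@B2, c@B2, d@B1, f@B1}   OUT={a@B0, a@B4, b@B2, c@B2, d@B3, f@B1}
  B4:   IN={a@B0, a@B4, b@B2, c@B2, d@B1, d@B3, f@B1}   OUT={a@B4, b@B4, c@B2, d@B1, d@B3, f@B1}
  B5:   IN={a@B0, a@B4, b@B2, b@B4, c@B2, d@B1, d@B3, f@B1}   OUT={a@B0, a@B4, b@B2, b@B4, c@B2, d@B1, d@B3, e@B5, f@B1}
  B6:   IN={a@B0, a@B4, b@B2, b@B4, c@B2, d@B1, d@B3, e@B5, f@B1}   OUT={a@B0, a@B4, b@B6, c@B2, d@B6, e@B6, f@B1}

Merge at B1: IN[B1] = OUT[B0] ⊔ OUT[B4] = {a@B0, a@B4, b@B2, b@B4, c@B2, d@B1, d@B3, f@B1}
Applying B1's transfer function to that IN value gives OUT[B1] (row B1 above).

Answer: {a@B0, a@B4, b@B2, b@B4, c@B2, d@B1, f@B1}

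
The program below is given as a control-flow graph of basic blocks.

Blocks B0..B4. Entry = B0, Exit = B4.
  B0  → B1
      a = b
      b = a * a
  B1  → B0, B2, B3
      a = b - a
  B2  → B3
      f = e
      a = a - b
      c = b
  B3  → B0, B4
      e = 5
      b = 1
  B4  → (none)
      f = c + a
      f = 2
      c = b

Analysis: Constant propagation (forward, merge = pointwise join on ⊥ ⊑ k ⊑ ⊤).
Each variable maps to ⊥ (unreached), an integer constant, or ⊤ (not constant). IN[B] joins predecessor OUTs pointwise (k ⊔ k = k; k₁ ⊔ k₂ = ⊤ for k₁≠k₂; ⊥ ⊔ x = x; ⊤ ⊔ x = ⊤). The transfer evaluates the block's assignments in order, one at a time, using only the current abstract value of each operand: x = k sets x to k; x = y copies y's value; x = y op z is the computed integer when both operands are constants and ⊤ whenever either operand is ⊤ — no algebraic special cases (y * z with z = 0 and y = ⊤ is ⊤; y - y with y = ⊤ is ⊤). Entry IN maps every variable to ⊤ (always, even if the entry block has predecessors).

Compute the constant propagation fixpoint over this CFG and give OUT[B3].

Fixpoint table:
  B0:   IN=(all ⊤)   OUT=(all ⊤)
  B1:   IN=(all ⊤)   OUT=(all ⊤)
  B2:   IN=(all ⊤)   OUT=(all ⊤)
  B3:   IN=(all ⊤)   OUT={b:1, e:5; rest ⊤}
  B4:   IN={b:1, e:5; rest ⊤}   OUT={b:1, c:1, e:5, f:2; rest ⊤}

Merge at B3: IN[B3] = OUT[B1] ⊔ OUT[B2] = {a: ⊤, b: ⊤, c: ⊤, d: ⊤, e: ⊤, f: ⊤}
Applying B3's transfer function to that IN value gives OUT[B3] (row B3 above).

Answer: {a: ⊤, b: 1, c: ⊤, d: ⊤, e: 5, f: ⊤}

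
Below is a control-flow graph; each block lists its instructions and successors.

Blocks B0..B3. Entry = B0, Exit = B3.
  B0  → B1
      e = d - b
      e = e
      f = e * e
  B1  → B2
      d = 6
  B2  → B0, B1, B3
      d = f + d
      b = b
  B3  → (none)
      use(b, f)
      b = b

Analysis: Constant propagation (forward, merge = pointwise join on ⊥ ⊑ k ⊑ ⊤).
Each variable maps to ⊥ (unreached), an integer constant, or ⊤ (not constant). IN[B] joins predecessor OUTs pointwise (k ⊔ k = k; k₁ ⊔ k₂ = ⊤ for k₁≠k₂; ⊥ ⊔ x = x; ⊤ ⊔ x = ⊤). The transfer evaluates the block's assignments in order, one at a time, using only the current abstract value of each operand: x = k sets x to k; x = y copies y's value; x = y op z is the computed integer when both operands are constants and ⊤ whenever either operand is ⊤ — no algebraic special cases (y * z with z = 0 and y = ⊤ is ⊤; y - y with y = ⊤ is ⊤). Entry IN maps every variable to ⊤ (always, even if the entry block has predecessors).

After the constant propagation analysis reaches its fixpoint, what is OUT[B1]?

Per-block solution:
  B0: | IN=(all ⊤) | OUT=(all ⊤)
  B1: | IN=(all ⊤) | OUT={d:6; rest ⊤}
  B2: | IN={d:6; rest ⊤} | OUT=(all ⊤)
  B3: | IN=(all ⊤) | OUT=(all ⊤)

Merge at B1: IN[B1] = OUT[B0] ⊔ OUT[B2] = {a: ⊤, b: ⊤, c: ⊤, d: ⊤, e: ⊤, f: ⊤}
Applying B1's transfer function to that IN value gives OUT[B1] (row B1 above).

Answer: {a: ⊤, b: ⊤, c: ⊤, d: 6, e: ⊤, f: ⊤}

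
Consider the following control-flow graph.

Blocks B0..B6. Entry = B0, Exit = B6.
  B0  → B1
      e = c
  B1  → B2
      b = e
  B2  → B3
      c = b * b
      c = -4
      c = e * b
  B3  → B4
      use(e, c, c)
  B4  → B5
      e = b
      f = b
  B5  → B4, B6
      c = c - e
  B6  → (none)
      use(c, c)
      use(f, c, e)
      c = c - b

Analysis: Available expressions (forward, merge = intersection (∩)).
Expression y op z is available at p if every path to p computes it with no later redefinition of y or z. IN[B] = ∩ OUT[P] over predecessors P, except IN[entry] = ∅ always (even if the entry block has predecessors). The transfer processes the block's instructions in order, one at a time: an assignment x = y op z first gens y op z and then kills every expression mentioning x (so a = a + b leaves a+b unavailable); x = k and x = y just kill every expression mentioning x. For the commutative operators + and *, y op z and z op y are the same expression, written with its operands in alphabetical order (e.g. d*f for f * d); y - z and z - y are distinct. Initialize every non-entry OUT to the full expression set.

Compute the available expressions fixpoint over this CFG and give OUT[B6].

Answer: {b*b}

Trace:
Per-block solution:
  B0:   IN={}   OUT={}
  B1:   IN={}   OUT={}
  B2:   IN={}   OUT={b*b, b*e}
  B3:   IN={b*b, b*e}   OUT={b*b, b*e}
  B4:   IN={b*b}   OUT={b*b}
  B5:   IN={b*b}   OUT={b*b}
  B6:   IN={b*b}   OUT={b*b}

Merge at B6: IN[B6] = OUT[B5] = {b*b}
Applying B6's transfer function to that IN value gives OUT[B6] (row B6 above).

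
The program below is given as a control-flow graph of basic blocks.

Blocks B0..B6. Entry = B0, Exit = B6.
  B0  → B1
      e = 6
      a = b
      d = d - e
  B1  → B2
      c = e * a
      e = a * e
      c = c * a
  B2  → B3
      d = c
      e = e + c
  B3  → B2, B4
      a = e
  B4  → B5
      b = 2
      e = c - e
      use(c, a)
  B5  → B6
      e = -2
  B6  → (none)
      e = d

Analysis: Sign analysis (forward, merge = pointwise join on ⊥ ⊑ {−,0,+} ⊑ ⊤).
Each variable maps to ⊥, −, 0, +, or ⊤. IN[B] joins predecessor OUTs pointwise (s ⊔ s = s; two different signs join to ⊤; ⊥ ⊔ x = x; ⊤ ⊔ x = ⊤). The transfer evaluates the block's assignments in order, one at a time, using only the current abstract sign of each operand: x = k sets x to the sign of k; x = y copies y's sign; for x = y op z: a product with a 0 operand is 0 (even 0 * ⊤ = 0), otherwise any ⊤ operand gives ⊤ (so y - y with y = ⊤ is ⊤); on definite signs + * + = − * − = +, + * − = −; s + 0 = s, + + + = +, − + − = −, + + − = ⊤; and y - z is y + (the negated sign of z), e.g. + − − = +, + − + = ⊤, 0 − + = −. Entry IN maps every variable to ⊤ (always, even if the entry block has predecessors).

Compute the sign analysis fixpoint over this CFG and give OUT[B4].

Answer: {a: ⊤, b: +, c: ⊤, d: ⊤, e: ⊤, f: ⊤}

Trace:
Per-block solution:
  B0: | IN=(all ⊤) | OUT={e:+; rest ⊤}
  B1: | IN={e:+; rest ⊤} | OUT=(all ⊤)
  B2: | IN=(all ⊤) | OUT=(all ⊤)
  B3: | IN=(all ⊤) | OUT=(all ⊤)
  B4: | IN=(all ⊤) | OUT={b:+; rest ⊤}
  B5: | IN={b:+; rest ⊤} | OUT={b:+, e:-; rest ⊤}
  B6: | IN={b:+, e:-; rest ⊤} | OUT={b:+; rest ⊤}

Merge at B4: IN[B4] = OUT[B3] = {a: ⊤, b: ⊤, c: ⊤, d: ⊤, e: ⊤, f: ⊤}
Applying B4's transfer function to that IN value gives OUT[B4] (row B4 above).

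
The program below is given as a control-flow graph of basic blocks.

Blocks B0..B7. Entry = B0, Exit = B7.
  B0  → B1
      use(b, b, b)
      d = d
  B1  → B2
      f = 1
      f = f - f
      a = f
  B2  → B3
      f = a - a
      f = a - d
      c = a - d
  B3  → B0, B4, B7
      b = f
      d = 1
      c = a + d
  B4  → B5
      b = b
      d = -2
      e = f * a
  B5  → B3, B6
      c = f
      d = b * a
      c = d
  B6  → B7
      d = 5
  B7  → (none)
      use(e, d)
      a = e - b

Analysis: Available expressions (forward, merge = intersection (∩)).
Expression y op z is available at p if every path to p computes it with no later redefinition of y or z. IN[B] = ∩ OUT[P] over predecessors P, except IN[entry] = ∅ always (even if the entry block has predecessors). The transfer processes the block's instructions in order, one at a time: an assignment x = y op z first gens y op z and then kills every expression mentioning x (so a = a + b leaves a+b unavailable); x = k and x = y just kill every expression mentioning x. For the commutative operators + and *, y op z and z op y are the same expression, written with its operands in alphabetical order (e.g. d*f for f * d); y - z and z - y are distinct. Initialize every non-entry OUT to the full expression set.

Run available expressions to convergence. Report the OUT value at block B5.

Fixpoint table:
  B0:   IN={}   OUT={}
  B1:   IN={}   OUT={}
  B2:   IN={}   OUT={a-a, a-d}
  B3:   IN={a-a}   OUT={a+d, a-a}
  B4:   IN={a+d, a-a}   OUT={a*f, a-a}
  B5:   IN={a*f, a-a}   OUT={a*b, a*f, a-a}
  B6:   IN={a*b, a*f, a-a}   OUT={a*b, a*f, a-a}
  B7:   IN={a-a}   OUT={e-b}

Merge at B5: IN[B5] = OUT[B4] = {a*f, a-a}
Applying B5's transfer function to that IN value gives OUT[B5] (row B5 above).

Answer: {a*b, a*f, a-a}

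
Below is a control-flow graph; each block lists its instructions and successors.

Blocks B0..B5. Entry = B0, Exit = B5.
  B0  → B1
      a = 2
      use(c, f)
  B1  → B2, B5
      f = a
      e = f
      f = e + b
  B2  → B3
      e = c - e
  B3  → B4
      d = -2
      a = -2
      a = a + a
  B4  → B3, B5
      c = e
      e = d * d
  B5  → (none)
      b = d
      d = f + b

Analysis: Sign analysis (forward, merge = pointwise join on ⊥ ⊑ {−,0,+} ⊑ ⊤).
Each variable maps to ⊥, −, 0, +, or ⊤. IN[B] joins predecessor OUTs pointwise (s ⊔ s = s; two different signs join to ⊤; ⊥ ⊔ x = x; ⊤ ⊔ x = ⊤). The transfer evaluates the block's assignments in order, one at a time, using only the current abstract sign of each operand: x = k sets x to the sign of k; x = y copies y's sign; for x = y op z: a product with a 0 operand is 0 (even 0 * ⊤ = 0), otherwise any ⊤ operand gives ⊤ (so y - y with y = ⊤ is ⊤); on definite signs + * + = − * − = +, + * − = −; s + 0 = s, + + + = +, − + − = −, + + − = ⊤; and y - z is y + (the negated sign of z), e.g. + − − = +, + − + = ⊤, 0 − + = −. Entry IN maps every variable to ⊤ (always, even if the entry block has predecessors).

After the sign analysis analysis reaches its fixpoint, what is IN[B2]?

Answer: {a: +, b: ⊤, c: ⊤, d: ⊤, e: +, f: ⊤}

Derivation:
Converged values:
  B0:  IN=(all ⊤)  OUT={a:+; rest ⊤}
  B1:  IN={a:+; rest ⊤}  OUT={a:+, e:+; rest ⊤}
  B2:  IN={a:+, e:+; rest ⊤}  OUT={a:+; rest ⊤}
  B3:  IN=(all ⊤)  OUT={a:-, d:-; rest ⊤}
  B4:  IN={a:-, d:-; rest ⊤}  OUT={a:-, d:-, e:+; rest ⊤}
  B5:  IN={e:+; rest ⊤}  OUT={e:+; rest ⊤}

Merge at B2: IN[B2] = OUT[B1] = {a: +, b: ⊤, c: ⊤, d: ⊤, e: +, f: ⊤}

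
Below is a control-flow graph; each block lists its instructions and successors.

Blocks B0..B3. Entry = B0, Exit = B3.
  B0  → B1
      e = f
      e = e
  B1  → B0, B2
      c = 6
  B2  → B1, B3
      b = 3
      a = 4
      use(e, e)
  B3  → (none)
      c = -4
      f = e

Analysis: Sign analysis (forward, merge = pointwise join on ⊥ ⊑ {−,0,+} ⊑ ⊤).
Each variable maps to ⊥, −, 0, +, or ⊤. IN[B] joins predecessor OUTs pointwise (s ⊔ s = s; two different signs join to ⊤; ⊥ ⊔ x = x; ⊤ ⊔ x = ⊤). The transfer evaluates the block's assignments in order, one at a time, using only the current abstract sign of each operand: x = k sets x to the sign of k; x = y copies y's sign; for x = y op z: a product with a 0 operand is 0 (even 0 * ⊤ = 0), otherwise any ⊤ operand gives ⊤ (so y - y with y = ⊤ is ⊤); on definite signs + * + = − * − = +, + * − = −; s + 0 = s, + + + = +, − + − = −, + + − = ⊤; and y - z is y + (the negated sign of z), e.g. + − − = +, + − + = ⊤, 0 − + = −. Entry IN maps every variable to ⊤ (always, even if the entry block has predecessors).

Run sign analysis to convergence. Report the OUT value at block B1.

Fixpoint table:
  B0:   IN=(all ⊤)   OUT=(all ⊤)
  B1:   IN=(all ⊤)   OUT={c:+; rest ⊤}
  B2:   IN={c:+; rest ⊤}   OUT={a:+, b:+, c:+; rest ⊤}
  B3:   IN={a:+, b:+, c:+; rest ⊤}   OUT={a:+, b:+, c:-; rest ⊤}

Merge at B1: IN[B1] = OUT[B0] ⊔ OUT[B2] = {a: ⊤, b: ⊤, c: ⊤, d: ⊤, e: ⊤, f: ⊤}
Applying B1's transfer function to that IN value gives OUT[B1] (row B1 above).

Answer: {a: ⊤, b: ⊤, c: +, d: ⊤, e: ⊤, f: ⊤}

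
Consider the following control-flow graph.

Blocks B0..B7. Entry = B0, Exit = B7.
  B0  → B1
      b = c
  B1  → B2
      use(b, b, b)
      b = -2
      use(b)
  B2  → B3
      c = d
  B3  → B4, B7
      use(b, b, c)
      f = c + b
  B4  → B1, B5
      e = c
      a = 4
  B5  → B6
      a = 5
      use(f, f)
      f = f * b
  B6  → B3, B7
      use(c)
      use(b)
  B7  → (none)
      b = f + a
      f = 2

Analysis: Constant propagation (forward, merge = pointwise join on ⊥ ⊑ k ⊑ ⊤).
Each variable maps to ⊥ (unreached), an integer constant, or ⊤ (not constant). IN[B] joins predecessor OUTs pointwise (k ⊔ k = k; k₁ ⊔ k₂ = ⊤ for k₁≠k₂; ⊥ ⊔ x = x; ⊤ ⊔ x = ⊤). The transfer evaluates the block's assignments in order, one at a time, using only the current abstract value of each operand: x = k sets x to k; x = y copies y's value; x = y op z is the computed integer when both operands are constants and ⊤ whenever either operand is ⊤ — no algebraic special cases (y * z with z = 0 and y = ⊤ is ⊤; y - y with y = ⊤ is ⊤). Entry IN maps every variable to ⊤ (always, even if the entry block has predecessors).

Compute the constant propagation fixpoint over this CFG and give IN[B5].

Answer: {a: 4, b: -2, c: ⊤, d: ⊤, e: ⊤, f: ⊤}

Trace:
Per-block solution:
  B0:   IN=(all ⊤)   OUT=(all ⊤)
  B1:   IN=(all ⊤)   OUT={b:-2; rest ⊤}
  B2:   IN={b:-2; rest ⊤}   OUT={b:-2; rest ⊤}
  B3:   IN={b:-2; rest ⊤}   OUT={b:-2; rest ⊤}
  B4:   IN={b:-2; rest ⊤}   OUT={a:4, b:-2; rest ⊤}
  B5:   IN={a:4, b:-2; rest ⊤}   OUT={a:5, b:-2; rest ⊤}
  B6:   IN={a:5, b:-2; rest ⊤}   OUT={a:5, b:-2; rest ⊤}
  B7:   IN={b:-2; rest ⊤}   OUT={f:2; rest ⊤}

Merge at B5: IN[B5] = OUT[B4] = {a: 4, b: -2, c: ⊤, d: ⊤, e: ⊤, f: ⊤}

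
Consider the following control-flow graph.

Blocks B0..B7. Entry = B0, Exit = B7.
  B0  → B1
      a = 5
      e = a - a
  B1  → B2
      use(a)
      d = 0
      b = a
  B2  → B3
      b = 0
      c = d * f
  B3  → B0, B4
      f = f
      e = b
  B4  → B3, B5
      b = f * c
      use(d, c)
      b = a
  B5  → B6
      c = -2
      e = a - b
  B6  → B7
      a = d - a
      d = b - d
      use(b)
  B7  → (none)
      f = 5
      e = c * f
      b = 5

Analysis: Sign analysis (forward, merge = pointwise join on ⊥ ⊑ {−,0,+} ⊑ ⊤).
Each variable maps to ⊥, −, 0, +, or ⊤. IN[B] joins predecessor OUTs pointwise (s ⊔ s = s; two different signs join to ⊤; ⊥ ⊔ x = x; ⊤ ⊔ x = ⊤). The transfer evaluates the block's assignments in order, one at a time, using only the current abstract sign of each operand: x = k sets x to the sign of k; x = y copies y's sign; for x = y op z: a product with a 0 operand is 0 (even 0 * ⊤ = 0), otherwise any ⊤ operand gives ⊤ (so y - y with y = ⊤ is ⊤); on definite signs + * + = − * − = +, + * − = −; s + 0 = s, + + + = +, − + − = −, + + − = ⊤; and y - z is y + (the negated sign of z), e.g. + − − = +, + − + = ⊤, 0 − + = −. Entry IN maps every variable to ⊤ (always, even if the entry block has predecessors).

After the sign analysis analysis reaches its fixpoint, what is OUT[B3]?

Answer: {a: +, b: ⊤, c: 0, d: 0, e: ⊤, f: ⊤}

Derivation:
Converged values:
  B0:  IN=(all ⊤)  OUT={a:+; rest ⊤}
  B1:  IN={a:+; rest ⊤}  OUT={a:+, b:+, d:0; rest ⊤}
  B2:  IN={a:+, b:+, d:0; rest ⊤}  OUT={a:+, b:0, c:0, d:0; rest ⊤}
  B3:  IN={a:+, c:0, d:0; rest ⊤}  OUT={a:+, c:0, d:0; rest ⊤}
  B4:  IN={a:+, c:0, d:0; rest ⊤}  OUT={a:+, b:+, c:0, d:0; rest ⊤}
  B5:  IN={a:+, b:+, c:0, d:0; rest ⊤}  OUT={a:+, b:+, c:-, d:0; rest ⊤}
  B6:  IN={a:+, b:+, c:-, d:0; rest ⊤}  OUT={a:-, b:+, c:-, d:+; rest ⊤}
  B7:  IN={a:-, b:+, c:-, d:+; rest ⊤}  OUT={a:-, b:+, c:-, d:+, e:-, f:+; rest ⊤}

Merge at B3: IN[B3] = OUT[B2] ⊔ OUT[B4] = {a: +, b: ⊤, c: 0, d: 0, e: ⊤, f: ⊤}
Applying B3's transfer function to that IN value gives OUT[B3] (row B3 above).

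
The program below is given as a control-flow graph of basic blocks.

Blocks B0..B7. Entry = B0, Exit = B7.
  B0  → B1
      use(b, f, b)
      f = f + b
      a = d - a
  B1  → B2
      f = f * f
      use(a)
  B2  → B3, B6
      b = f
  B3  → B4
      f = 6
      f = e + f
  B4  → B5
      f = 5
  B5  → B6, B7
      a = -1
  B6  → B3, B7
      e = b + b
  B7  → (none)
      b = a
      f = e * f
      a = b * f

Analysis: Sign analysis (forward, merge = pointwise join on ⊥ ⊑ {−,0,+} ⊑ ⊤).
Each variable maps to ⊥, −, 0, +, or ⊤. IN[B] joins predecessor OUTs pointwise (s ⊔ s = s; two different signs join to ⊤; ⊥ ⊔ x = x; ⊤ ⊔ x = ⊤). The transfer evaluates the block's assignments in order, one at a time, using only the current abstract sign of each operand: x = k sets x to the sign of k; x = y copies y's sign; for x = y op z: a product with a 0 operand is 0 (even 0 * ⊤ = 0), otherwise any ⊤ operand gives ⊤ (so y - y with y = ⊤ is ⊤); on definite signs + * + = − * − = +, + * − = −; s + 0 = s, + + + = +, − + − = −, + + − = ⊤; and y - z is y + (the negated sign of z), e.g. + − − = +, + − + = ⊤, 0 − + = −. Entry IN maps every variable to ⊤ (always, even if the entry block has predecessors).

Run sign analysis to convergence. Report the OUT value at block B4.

Per-block solution:
  B0:   IN=(all ⊤)   OUT=(all ⊤)
  B1:   IN=(all ⊤)   OUT=(all ⊤)
  B2:   IN=(all ⊤)   OUT=(all ⊤)
  B3:   IN=(all ⊤)   OUT=(all ⊤)
  B4:   IN=(all ⊤)   OUT={f:+; rest ⊤}
  B5:   IN={f:+; rest ⊤}   OUT={a:-, f:+; rest ⊤}
  B6:   IN=(all ⊤)   OUT=(all ⊤)
  B7:   IN=(all ⊤)   OUT=(all ⊤)

Merge at B4: IN[B4] = OUT[B3] = {a: ⊤, b: ⊤, c: ⊤, d: ⊤, e: ⊤, f: ⊤}
Applying B4's transfer function to that IN value gives OUT[B4] (row B4 above).

Answer: {a: ⊤, b: ⊤, c: ⊤, d: ⊤, e: ⊤, f: +}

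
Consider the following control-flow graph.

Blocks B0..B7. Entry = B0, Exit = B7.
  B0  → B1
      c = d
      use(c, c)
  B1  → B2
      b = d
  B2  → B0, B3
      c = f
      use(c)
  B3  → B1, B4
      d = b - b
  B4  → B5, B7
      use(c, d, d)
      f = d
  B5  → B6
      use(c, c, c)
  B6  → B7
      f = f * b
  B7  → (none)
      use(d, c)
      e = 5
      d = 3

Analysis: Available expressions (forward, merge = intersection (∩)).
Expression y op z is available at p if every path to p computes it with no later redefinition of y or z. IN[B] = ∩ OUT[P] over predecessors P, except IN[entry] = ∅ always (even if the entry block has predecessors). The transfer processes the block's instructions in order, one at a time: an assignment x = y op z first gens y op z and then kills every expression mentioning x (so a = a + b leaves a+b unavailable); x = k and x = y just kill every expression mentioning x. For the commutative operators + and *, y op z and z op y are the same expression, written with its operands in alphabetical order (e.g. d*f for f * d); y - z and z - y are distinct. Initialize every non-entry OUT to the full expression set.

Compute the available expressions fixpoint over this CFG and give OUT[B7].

Answer: {b-b}

Trace:
Fixpoint table:
  B0:  IN={}  OUT={}
  B1:  IN={}  OUT={}
  B2:  IN={}  OUT={}
  B3:  IN={}  OUT={b-b}
  B4:  IN={b-b}  OUT={b-b}
  B5:  IN={b-b}  OUT={b-b}
  B6:  IN={b-b}  OUT={b-b}
  B7:  IN={b-b}  OUT={b-b}

Merge at B7: IN[B7] = OUT[B4] ∩ OUT[B6] = {b-b}
Applying B7's transfer function to that IN value gives OUT[B7] (row B7 above).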